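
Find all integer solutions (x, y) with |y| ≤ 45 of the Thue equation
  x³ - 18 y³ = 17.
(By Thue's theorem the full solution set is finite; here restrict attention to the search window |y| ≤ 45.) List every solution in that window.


The equation is x³ - 18y³ = 17. For fixed y, x³ = 18·y³ + 17, so a solution requires the RHS to be a perfect cube.
Strategy: iterate y from -45 to 45, compute RHS = 18·y³ + 17, and check whether it is a (positive or negative) perfect cube.
Check small values of y:
  y = 0: RHS = 17 is not a perfect cube.
  y = 1: RHS = 35 is not a perfect cube.
  y = -1: RHS = -1 = (-1)³ ⇒ x = -1 works.
  y = 2: RHS = 161 is not a perfect cube.
  y = -2: RHS = -127 is not a perfect cube.
  y = 3: RHS = 503 is not a perfect cube.
  y = -3: RHS = -469 is not a perfect cube.
Continuing the search up to |y| = 45 finds no further solutions beyond those listed.
Collected solutions: (-1, -1).

Solutions (with |y| ≤ 45): (-1, -1).


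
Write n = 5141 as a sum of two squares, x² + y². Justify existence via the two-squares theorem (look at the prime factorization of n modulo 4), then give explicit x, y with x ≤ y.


Step 1: Factor n = 5141 = 53 · 97.
Step 2: Check the mod-4 condition on each prime factor: 53 ≡ 1 (mod 4), exponent 1; 97 ≡ 1 (mod 4), exponent 1.
All primes ≡ 3 (mod 4) appear to even exponent (or don't appear), so by the two-squares theorem n IS expressible as a sum of two squares.
Step 3: Build a representation. Here n = 53 · 97 is a product of primes ≡ 1 (mod 4). Each prime p ≡ 1 (mod 4) is itself a sum of two squares; find a² by testing p − a² for a perfect square:
  53: 53 − 1² = 52, 53 − 2² = 49 = 7² ⇒ 53 = 2² + 7².
  97: 97 − 1² = 96, 97 − 2² = 93, 97 − 3² = 88, 97 − 4² = 81 = 9² ⇒ 97 = 4² + 9².
  Combine using the Brahmagupta–Fibonacci identity (a² + b²)(c² + d²) = (ac − bd)² + (ad + bc)² = (ac + bd)² + (ad − bc)²:
  53 · 97 = 5141: from (2² + 7²)(4² + 9²), take (2·4 − 7·9, 2·9 + 7·4) = (8 − 63, 18 + 28) = (-55, 46); dropping signs (only squares matter) gives (55, 46); check 55² + 46² = 3025 + 2116 = 5141 ✓.
Step 4: Order so x ≤ y and verify: 46² + 55² = 2116 + 3025 = 5141 = n. ✓

n = 5141 = 46² + 55² (one valid representation with x ≤ y).


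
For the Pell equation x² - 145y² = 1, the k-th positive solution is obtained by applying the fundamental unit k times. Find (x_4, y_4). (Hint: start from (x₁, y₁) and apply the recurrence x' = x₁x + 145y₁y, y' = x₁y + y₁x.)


Step 1: Find the fundamental solution (x₁, y₁) of x² - 145y² = 1.
  Expand √145 as a continued fraction. a₀ = ⌊√145⌋ = 12; iterate m_{k+1} = d_k·a_k − m_k, d_{k+1} = (145 − m_{k+1}²)/d_k, a_{k+1} = ⌊(a₀ + m_{k+1})/d_{k+1}⌋ (starting m₀ = 0, d₀ = 1), with convergents p_k = a_k·p_{k-1} + p_{k-2}, q_k = a_k·q_{k-1} + q_{k-2} (p₋₁ = 1, q₋₁ = 0):
  k = 0: a₀ = 12; p₀/q₀ = 12/1; p₀² − 145·q₀² = 144 − 145 = -1.
  k = 1: m = 12, d = 1, a = ⌊(12 + 12)/1⌋ = 24; p/q = (24·12 + 1)/(24·1 + 0) = 289/24; p² − 145·q² = 83521 − 83520 = 1.
  The first convergent with p² − 145·q² = 1 gives the fundamental solution (x₁, y₁) = (289, 24).
Step 2: Apply the recurrence (x_{n+1}, y_{n+1}) = (x₁x_n + 145y₁y_n, x₁y_n + y₁x_n) repeatedly.
  From (x_1, y_1) = (289, 24): x_2 = 289·289 + 145·24·24 = 167041; y_2 = 289·24 + 24·289 = 13872.
  From (x_2, y_2) = (167041, 13872): x_3 = 289·167041 + 145·24·13872 = 96549409; y_3 = 289·13872 + 24·167041 = 8017992.
  From (x_3, y_3) = (96549409, 8017992): x_4 = 289·96549409 + 145·24·8017992 = 55805391361; y_4 = 289·8017992 + 24·96549409 = 4634385504.
Step 3: Verify x_4² - 145·y_4² = 3114241704954373432321 - 3114241704954373432320 = 1 (should be 1). ✓

(x_1, y_1) = (289, 24); (x_4, y_4) = (55805391361, 4634385504).


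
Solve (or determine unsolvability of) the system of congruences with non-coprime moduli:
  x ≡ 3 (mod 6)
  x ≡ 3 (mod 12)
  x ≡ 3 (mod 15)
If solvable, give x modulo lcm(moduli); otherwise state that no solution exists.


Moduli 6, 12, 15 are not pairwise coprime, so CRT works modulo lcm(m_i) when all pairwise compatibility conditions hold.
Pairwise compatibility: gcd(m_i, m_j) must divide a_i - a_j for every pair.
Merge one congruence at a time:
  Start: x ≡ 3 (mod 6).
  Combine with x ≡ 3 (mod 12): gcd(6, 12) = 6; 3 - 3 = 0, which IS divisible by 6, so compatible.
    Write x = 3 + 6·t and substitute into x ≡ 3 (mod 12): 6·t ≡ 3 − 3 = 0 (mod 12).
    Divide the congruence (and modulus) by g = 6: 1·t ≡ 0 (mod 2).
    So t ≡ 0 (mod 2).
    Then x = 3 + 6·0 = 3, valid modulo lcm(6, 12) = 12: x ≡ 3 (mod 12).
  Combine with x ≡ 3 (mod 15): gcd(12, 15) = 3; 3 - 3 = 0, which IS divisible by 3, so compatible.
    Write x = 3 + 12·t and substitute into x ≡ 3 (mod 15): 12·t ≡ 3 − 3 = 0 (mod 15).
    Divide the congruence (and modulus) by g = 3: 4·t ≡ 0 (mod 5).
    The inverse of 4 mod 5 is 4 (since 4·4 = 16 = 3·5 + 1), so t ≡ 4·0 = 0 ≡ 0 (mod 5).
    Then x = 3 + 12·0 = 3, valid modulo lcm(12, 15) = 60: x ≡ 3 (mod 60).
Verify: 3 mod 6 = 3, 3 mod 12 = 3, 3 mod 15 = 3.

x ≡ 3 (mod 60).


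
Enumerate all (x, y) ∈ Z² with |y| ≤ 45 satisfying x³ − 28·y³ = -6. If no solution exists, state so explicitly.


The equation is x³ - 28y³ = -6. For fixed y, x³ = 28·y³ − 6, so a solution requires the RHS to be a perfect cube.
Strategy: iterate y from -45 to 45, compute RHS = 28·y³ − 6, and check whether it is a (positive or negative) perfect cube.
Check small values of y:
  y = 0: RHS = -6 is not a perfect cube.
  y = 1: RHS = 22 is not a perfect cube.
  y = -1: RHS = -34 is not a perfect cube.
  y = 2: RHS = 218 is not a perfect cube.
  y = -2: RHS = -230 is not a perfect cube.
  y = 3: RHS = 750 is not a perfect cube.
  y = -3: RHS = -762 is not a perfect cube.
Continuing the search up to |y| = 45 finds no solutions either.
No (x, y) in the scanned range satisfies the equation.

No integer solutions with |y| ≤ 45.


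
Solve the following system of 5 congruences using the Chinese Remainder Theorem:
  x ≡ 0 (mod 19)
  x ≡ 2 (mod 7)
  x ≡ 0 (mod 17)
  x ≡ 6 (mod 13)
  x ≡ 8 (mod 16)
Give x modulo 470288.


Product of moduli M = 19 · 7 · 17 · 13 · 16 = 470288.
Merge one congruence at a time:
  Start: x ≡ 0 (mod 19).
  Combine with x ≡ 2 (mod 7); new modulus lcm = 133.
    Write x = 0 + 19·t and substitute into x ≡ 2 (mod 7): 19·t ≡ 2 − 0 = 2 (mod 7).
    Reduce coefficients mod 7: 5·t ≡ 2 (mod 7).
    The inverse of 5 mod 7 is 3 (since 5·3 = 15 = 2·7 + 1), so t ≡ 3·2 = 6 ≡ 6 (mod 7).
    Then x = 0 + 19·6 = 114, valid modulo lcm(19, 7) = 133: x ≡ 114 (mod 133).
  Combine with x ≡ 0 (mod 17); new modulus lcm = 2261.
    Write x = 114 + 133·t and substitute into x ≡ 0 (mod 17): 133·t ≡ 0 − 114 = -114 (mod 17).
    Reduce coefficients mod 17: 14·t ≡ 5 (mod 17).
    The inverse of 14 mod 17 is 11 (since 14·11 = 154 = 9·17 + 1), so t ≡ 11·5 = 55 ≡ 4 (mod 17).
    Then x = 114 + 133·4 = 646, valid modulo lcm(133, 17) = 2261: x ≡ 646 (mod 2261).
  Combine with x ≡ 6 (mod 13); new modulus lcm = 29393.
    Write x = 646 + 2261·t and substitute into x ≡ 6 (mod 13): 2261·t ≡ 6 − 646 = -640 (mod 13).
    Reduce coefficients mod 13: 12·t ≡ 10 (mod 13).
    The inverse of 12 mod 13 is 12 (since 12·12 = 144 = 11·13 + 1), so t ≡ 12·10 = 120 ≡ 3 (mod 13).
    Then x = 646 + 2261·3 = 7429, valid modulo lcm(2261, 13) = 29393: x ≡ 7429 (mod 29393).
  Combine with x ≡ 8 (mod 16); new modulus lcm = 470288.
    Write x = 7429 + 29393·t and substitute into x ≡ 8 (mod 16): 29393·t ≡ 8 − 7429 = -7421 (mod 16).
    Reduce coefficients mod 16: 1·t ≡ 3 (mod 16).
    So t ≡ 3 (mod 16).
    Then x = 7429 + 29393·3 = 95608, valid modulo lcm(29393, 16) = 470288: x ≡ 95608 (mod 470288).
Verify against each original: 95608 mod 19 = 0, 95608 mod 7 = 2, 95608 mod 17 = 0, 95608 mod 13 = 6, 95608 mod 16 = 8.

x ≡ 95608 (mod 470288).


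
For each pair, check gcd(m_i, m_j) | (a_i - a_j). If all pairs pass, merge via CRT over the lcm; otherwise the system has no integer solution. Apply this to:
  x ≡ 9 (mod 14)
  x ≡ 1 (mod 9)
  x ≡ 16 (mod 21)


Moduli 14, 9, 21 are not pairwise coprime, so CRT works modulo lcm(m_i) when all pairwise compatibility conditions hold.
Pairwise compatibility: gcd(m_i, m_j) must divide a_i - a_j for every pair.
Merge one congruence at a time:
  Start: x ≡ 9 (mod 14).
  Combine with x ≡ 1 (mod 9): gcd(14, 9) = 1; 1 - 9 = -8, which IS divisible by 1, so compatible.
    Write x = 9 + 14·t and substitute into x ≡ 1 (mod 9): 14·t ≡ 1 − 9 = -8 (mod 9).
    Reduce coefficients mod 9: 5·t ≡ 1 (mod 9).
    The inverse of 5 mod 9 is 2 (since 5·2 = 10 = 1·9 + 1), so t ≡ 2·1 = 2 ≡ 2 (mod 9).
    Then x = 9 + 14·2 = 37, valid modulo lcm(14, 9) = 126: x ≡ 37 (mod 126).
  Combine with x ≡ 16 (mod 21): gcd(126, 21) = 21; 16 - 37 = -21, which IS divisible by 21, so compatible.
    Write x = 37 + 126·t and substitute into x ≡ 16 (mod 21): 126·t ≡ 16 − 37 = -21 (mod 21).
    Divide the congruence (and modulus) by g = 21: 6·t ≡ -1 (mod 1).
    Modulo 1 every t works; take t = 0.
    Then x = 37 + 126·0 = 37, valid modulo lcm(126, 21) = 126: x ≡ 37 (mod 126).
Verify: 37 mod 14 = 9, 37 mod 9 = 1, 37 mod 21 = 16.

x ≡ 37 (mod 126).


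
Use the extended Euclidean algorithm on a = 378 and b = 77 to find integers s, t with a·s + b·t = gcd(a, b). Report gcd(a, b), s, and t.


Euclidean algorithm on (378, 77) — divide until remainder is 0:
  378 = 4 · 77 + 70
  77 = 1 · 70 + 7
  70 = 10 · 7 + 0
gcd(378, 77) = 7.
Track Bezout coefficients alongside the remainders: start with r₀ = 378 = a·1 + b·0 (s = 1, t = 0) and r₁ = 77 = a·0 + b·1 (s = 0, t = 1); each new remainder r_{k+1} = r_{k-1} − q_k·r_k inherits s_{k+1} = s_{k-1} − q_k·s_k, t_{k+1} = t_{k-1} − q_k·t_k, so r_k = a·s_k + b·t_k at every step:
  q = 4: r = 70, s = 1 − 4·0 = 1, t = 0 − 4·1 = -4  (check: 378·1 + 77·(-4) = 70)
  q = 1: r = 7, s = 0 − 1·1 = -1, t = 1 − 1·(-4) = 5  (check: 378·(-1) + 77·5 = 7)
The row with r = 7 (the gcd) gives the Bezout coefficients s = -1, t = 5.
Result: 378 · (-1) + 77 · (5) = 7.

gcd(378, 77) = 7; s = -1, t = 5 (check: 378·(-1) + 77·5 = 7).


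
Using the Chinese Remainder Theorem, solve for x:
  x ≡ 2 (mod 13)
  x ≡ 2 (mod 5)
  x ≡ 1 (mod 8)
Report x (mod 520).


Moduli 13, 5, 8 are pairwise coprime; by CRT there is a unique solution modulo M = 13 · 5 · 8 = 520.
Solve pairwise, accumulating the modulus:
  Start with x ≡ 2 (mod 13).
  Combine with x ≡ 2 (mod 5): since gcd(13, 5) = 1, we get a unique residue mod 65.
    Write x = 2 + 13·t and substitute into x ≡ 2 (mod 5): 13·t ≡ 2 − 2 = 0 (mod 5).
    Reduce coefficients mod 5: 3·t ≡ 0 (mod 5).
    The inverse of 3 mod 5 is 2 (since 3·2 = 6 = 1·5 + 1), so t ≡ 2·0 = 0 ≡ 0 (mod 5).
    Then x = 2 + 13·0 = 2, valid modulo lcm(13, 5) = 65: x ≡ 2 (mod 65).
  Combine with x ≡ 1 (mod 8): since gcd(65, 8) = 1, we get a unique residue mod 520.
    Write x = 2 + 65·t and substitute into x ≡ 1 (mod 8): 65·t ≡ 1 − 2 = -1 (mod 8).
    Reduce coefficients mod 8: 1·t ≡ 7 (mod 8).
    So t ≡ 7 (mod 8).
    Then x = 2 + 65·7 = 457, valid modulo lcm(65, 8) = 520: x ≡ 457 (mod 520).
Verify: 457 mod 13 = 2 ✓, 457 mod 5 = 2 ✓, 457 mod 8 = 1 ✓.

x ≡ 457 (mod 520).


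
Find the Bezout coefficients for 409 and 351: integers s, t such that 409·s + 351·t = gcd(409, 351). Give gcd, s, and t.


Euclidean algorithm on (409, 351) — divide until remainder is 0:
  409 = 1 · 351 + 58
  351 = 6 · 58 + 3
  58 = 19 · 3 + 1
  3 = 3 · 1 + 0
gcd(409, 351) = 1.
Track Bezout coefficients alongside the remainders: start with r₀ = 409 = a·1 + b·0 (s = 1, t = 0) and r₁ = 351 = a·0 + b·1 (s = 0, t = 1); each new remainder r_{k+1} = r_{k-1} − q_k·r_k inherits s_{k+1} = s_{k-1} − q_k·s_k, t_{k+1} = t_{k-1} − q_k·t_k, so r_k = a·s_k + b·t_k at every step:
  q = 1: r = 58, s = 1 − 1·0 = 1, t = 0 − 1·1 = -1  (check: 409·1 + 351·(-1) = 58)
  q = 6: r = 3, s = 0 − 6·1 = -6, t = 1 − 6·(-1) = 7  (check: 409·(-6) + 351·7 = 3)
  q = 19: r = 1, s = 1 − 19·(-6) = 115, t = -1 − 19·7 = -134  (check: 409·115 + 351·(-134) = 1)
The row with r = 1 (the gcd) gives the Bezout coefficients s = 115, t = -134.
Result: 409 · (115) + 351 · (-134) = 1.

gcd(409, 351) = 1; s = 115, t = -134 (check: 409·115 + 351·(-134) = 1).


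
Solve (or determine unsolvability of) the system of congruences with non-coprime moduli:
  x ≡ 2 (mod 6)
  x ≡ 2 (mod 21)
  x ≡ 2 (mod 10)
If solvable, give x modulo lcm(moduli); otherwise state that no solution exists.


Moduli 6, 21, 10 are not pairwise coprime, so CRT works modulo lcm(m_i) when all pairwise compatibility conditions hold.
Pairwise compatibility: gcd(m_i, m_j) must divide a_i - a_j for every pair.
Merge one congruence at a time:
  Start: x ≡ 2 (mod 6).
  Combine with x ≡ 2 (mod 21): gcd(6, 21) = 3; 2 - 2 = 0, which IS divisible by 3, so compatible.
    Write x = 2 + 6·t and substitute into x ≡ 2 (mod 21): 6·t ≡ 2 − 2 = 0 (mod 21).
    Divide the congruence (and modulus) by g = 3: 2·t ≡ 0 (mod 7).
    The inverse of 2 mod 7 is 4 (since 2·4 = 8 = 1·7 + 1), so t ≡ 4·0 = 0 ≡ 0 (mod 7).
    Then x = 2 + 6·0 = 2, valid modulo lcm(6, 21) = 42: x ≡ 2 (mod 42).
  Combine with x ≡ 2 (mod 10): gcd(42, 10) = 2; 2 - 2 = 0, which IS divisible by 2, so compatible.
    Write x = 2 + 42·t and substitute into x ≡ 2 (mod 10): 42·t ≡ 2 − 2 = 0 (mod 10).
    Divide the congruence (and modulus) by g = 2: 21·t ≡ 0 (mod 5).
    Reduce coefficients mod 5: 1·t ≡ 0 (mod 5).
    So t ≡ 0 (mod 5).
    Then x = 2 + 42·0 = 2, valid modulo lcm(42, 10) = 210: x ≡ 2 (mod 210).
Verify: 2 mod 6 = 2, 2 mod 21 = 2, 2 mod 10 = 2.

x ≡ 2 (mod 210).


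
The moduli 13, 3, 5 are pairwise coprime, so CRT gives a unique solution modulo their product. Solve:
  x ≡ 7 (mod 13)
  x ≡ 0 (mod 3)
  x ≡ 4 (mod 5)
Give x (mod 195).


Moduli 13, 3, 5 are pairwise coprime; by CRT there is a unique solution modulo M = 13 · 3 · 5 = 195.
Solve pairwise, accumulating the modulus:
  Start with x ≡ 7 (mod 13).
  Combine with x ≡ 0 (mod 3): since gcd(13, 3) = 1, we get a unique residue mod 39.
    Write x = 7 + 13·t and substitute into x ≡ 0 (mod 3): 13·t ≡ 0 − 7 = -7 (mod 3).
    Reduce coefficients mod 3: 1·t ≡ 2 (mod 3).
    So t ≡ 2 (mod 3).
    Then x = 7 + 13·2 = 33, valid modulo lcm(13, 3) = 39: x ≡ 33 (mod 39).
  Combine with x ≡ 4 (mod 5): since gcd(39, 5) = 1, we get a unique residue mod 195.
    Write x = 33 + 39·t and substitute into x ≡ 4 (mod 5): 39·t ≡ 4 − 33 = -29 (mod 5).
    Reduce coefficients mod 5: 4·t ≡ 1 (mod 5).
    The inverse of 4 mod 5 is 4 (since 4·4 = 16 = 3·5 + 1), so t ≡ 4·1 = 4 ≡ 4 (mod 5).
    Then x = 33 + 39·4 = 189, valid modulo lcm(39, 5) = 195: x ≡ 189 (mod 195).
Verify: 189 mod 13 = 7 ✓, 189 mod 3 = 0 ✓, 189 mod 5 = 4 ✓.

x ≡ 189 (mod 195).


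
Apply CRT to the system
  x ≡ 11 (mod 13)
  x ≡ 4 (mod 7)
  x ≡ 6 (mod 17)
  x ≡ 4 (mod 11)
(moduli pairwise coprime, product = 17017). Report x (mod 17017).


Product of moduli M = 13 · 7 · 17 · 11 = 17017.
Merge one congruence at a time:
  Start: x ≡ 11 (mod 13).
  Combine with x ≡ 4 (mod 7); new modulus lcm = 91.
    Write x = 11 + 13·t and substitute into x ≡ 4 (mod 7): 13·t ≡ 4 − 11 = -7 (mod 7).
    Reduce coefficients mod 7: 6·t ≡ 0 (mod 7).
    The inverse of 6 mod 7 is 6 (since 6·6 = 36 = 5·7 + 1), so t ≡ 6·0 = 0 ≡ 0 (mod 7).
    Then x = 11 + 13·0 = 11, valid modulo lcm(13, 7) = 91: x ≡ 11 (mod 91).
  Combine with x ≡ 6 (mod 17); new modulus lcm = 1547.
    Write x = 11 + 91·t and substitute into x ≡ 6 (mod 17): 91·t ≡ 6 − 11 = -5 (mod 17).
    Reduce coefficients mod 17: 6·t ≡ 12 (mod 17).
    The inverse of 6 mod 17 is 3 (since 6·3 = 18 = 1·17 + 1), so t ≡ 3·12 = 36 ≡ 2 (mod 17).
    Then x = 11 + 91·2 = 193, valid modulo lcm(91, 17) = 1547: x ≡ 193 (mod 1547).
  Combine with x ≡ 4 (mod 11); new modulus lcm = 17017.
    Write x = 193 + 1547·t and substitute into x ≡ 4 (mod 11): 1547·t ≡ 4 − 193 = -189 (mod 11).
    Reduce coefficients mod 11: 7·t ≡ 9 (mod 11).
    The inverse of 7 mod 11 is 8 (since 7·8 = 56 = 5·11 + 1), so t ≡ 8·9 = 72 ≡ 6 (mod 11).
    Then x = 193 + 1547·6 = 9475, valid modulo lcm(1547, 11) = 17017: x ≡ 9475 (mod 17017).
Verify against each original: 9475 mod 13 = 11, 9475 mod 7 = 4, 9475 mod 17 = 6, 9475 mod 11 = 4.

x ≡ 9475 (mod 17017).


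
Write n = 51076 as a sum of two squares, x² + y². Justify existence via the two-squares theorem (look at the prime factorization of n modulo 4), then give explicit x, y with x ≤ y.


Step 1: Factor n = 51076 = 2^2 · 113^2.
Step 2: Check the mod-4 condition on each prime factor: 2 = 2 (special); 113 ≡ 1 (mod 4), exponent 2.
All primes ≡ 3 (mod 4) appear to even exponent (or don't appear), so by the two-squares theorem n IS expressible as a sum of two squares.
Step 3: Build a representation. Group n = k² · m with k = 2 and m = 113 · 113 = 12769 (a product of primes ≡ 1 (mod 4)); a representation of m scales to one of n via (k·x)² + (k·y)² = k²(x² + y²). Each prime p ≡ 1 (mod 4) is itself a sum of two squares; find a² by testing p − a² for a perfect square:
  113: 113 − 1² = 112, 113 − 2² = 109, 113 − 3² = 104, 113 − 4² = 97, 113 − 5² = 88, 113 − 6² = 77, 113 − 7² = 64 = 8² ⇒ 113 = 7² + 8².
  Combine using the Brahmagupta–Fibonacci identity (a² + b²)(c² + d²) = (ac − bd)² + (ad + bc)² = (ac + bd)² + (ad − bc)²:
  113 · 113 = 12769: from (7² + 8²)(7² + 8²), take (7·7 − 8·8, 7·8 + 8·7) = (49 − 64, 56 + 56) = (-15, 112); dropping signs (only squares matter) gives (15, 112); check 15² + 112² = 225 + 12544 = 12769 ✓.
  Scale by k = 2: (2·15, 2·112) = (30, 224).
Step 4: Order so x ≤ y and verify: 30² + 224² = 900 + 50176 = 51076 = n. ✓

n = 51076 = 30² + 224² (one valid representation with x ≤ y).


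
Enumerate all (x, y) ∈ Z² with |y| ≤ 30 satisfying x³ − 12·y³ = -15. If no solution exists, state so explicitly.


The equation is x³ - 12y³ = -15. For fixed y, x³ = 12·y³ − 15, so a solution requires the RHS to be a perfect cube.
Strategy: iterate y from -30 to 30, compute RHS = 12·y³ − 15, and check whether it is a (positive or negative) perfect cube.
Check small values of y:
  y = 0: RHS = -15 is not a perfect cube.
  y = 1: RHS = -3 is not a perfect cube.
  y = -1: RHS = -27 = (-3)³ ⇒ x = -3 works.
  y = 2: RHS = 81 is not a perfect cube.
  y = -2: RHS = -111 is not a perfect cube.
  y = 3: RHS = 309 is not a perfect cube.
  y = -3: RHS = -339 is not a perfect cube.
Continuing the search up to |y| = 30 finds no further solutions beyond those listed.
Collected solutions: (-3, -1).

Solutions (with |y| ≤ 30): (-3, -1).


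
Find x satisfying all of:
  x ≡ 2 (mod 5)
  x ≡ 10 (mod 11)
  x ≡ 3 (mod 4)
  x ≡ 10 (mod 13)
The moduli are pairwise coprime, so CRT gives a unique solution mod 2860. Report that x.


Product of moduli M = 5 · 11 · 4 · 13 = 2860.
Merge one congruence at a time:
  Start: x ≡ 2 (mod 5).
  Combine with x ≡ 10 (mod 11); new modulus lcm = 55.
    Write x = 2 + 5·t and substitute into x ≡ 10 (mod 11): 5·t ≡ 10 − 2 = 8 (mod 11).
    The inverse of 5 mod 11 is 9 (since 5·9 = 45 = 4·11 + 1), so t ≡ 9·8 = 72 ≡ 6 (mod 11).
    Then x = 2 + 5·6 = 32, valid modulo lcm(5, 11) = 55: x ≡ 32 (mod 55).
  Combine with x ≡ 3 (mod 4); new modulus lcm = 220.
    Write x = 32 + 55·t and substitute into x ≡ 3 (mod 4): 55·t ≡ 3 − 32 = -29 (mod 4).
    Reduce coefficients mod 4: 3·t ≡ 3 (mod 4).
    The inverse of 3 mod 4 is 3 (since 3·3 = 9 = 2·4 + 1), so t ≡ 3·3 = 9 ≡ 1 (mod 4).
    Then x = 32 + 55·1 = 87, valid modulo lcm(55, 4) = 220: x ≡ 87 (mod 220).
  Combine with x ≡ 10 (mod 13); new modulus lcm = 2860.
    Write x = 87 + 220·t and substitute into x ≡ 10 (mod 13): 220·t ≡ 10 − 87 = -77 (mod 13).
    Reduce coefficients mod 13: 12·t ≡ 1 (mod 13).
    The inverse of 12 mod 13 is 12 (since 12·12 = 144 = 11·13 + 1), so t ≡ 12·1 = 12 ≡ 12 (mod 13).
    Then x = 87 + 220·12 = 2727, valid modulo lcm(220, 13) = 2860: x ≡ 2727 (mod 2860).
Verify against each original: 2727 mod 5 = 2, 2727 mod 11 = 10, 2727 mod 4 = 3, 2727 mod 13 = 10.

x ≡ 2727 (mod 2860).


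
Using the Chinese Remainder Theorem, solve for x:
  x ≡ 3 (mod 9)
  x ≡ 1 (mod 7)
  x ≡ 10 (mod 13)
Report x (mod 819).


Moduli 9, 7, 13 are pairwise coprime; by CRT there is a unique solution modulo M = 9 · 7 · 13 = 819.
Solve pairwise, accumulating the modulus:
  Start with x ≡ 3 (mod 9).
  Combine with x ≡ 1 (mod 7): since gcd(9, 7) = 1, we get a unique residue mod 63.
    Write x = 3 + 9·t and substitute into x ≡ 1 (mod 7): 9·t ≡ 1 − 3 = -2 (mod 7).
    Reduce coefficients mod 7: 2·t ≡ 5 (mod 7).
    The inverse of 2 mod 7 is 4 (since 2·4 = 8 = 1·7 + 1), so t ≡ 4·5 = 20 ≡ 6 (mod 7).
    Then x = 3 + 9·6 = 57, valid modulo lcm(9, 7) = 63: x ≡ 57 (mod 63).
  Combine with x ≡ 10 (mod 13): since gcd(63, 13) = 1, we get a unique residue mod 819.
    Write x = 57 + 63·t and substitute into x ≡ 10 (mod 13): 63·t ≡ 10 − 57 = -47 (mod 13).
    Reduce coefficients mod 13: 11·t ≡ 5 (mod 13).
    The inverse of 11 mod 13 is 6 (since 11·6 = 66 = 5·13 + 1), so t ≡ 6·5 = 30 ≡ 4 (mod 13).
    Then x = 57 + 63·4 = 309, valid modulo lcm(63, 13) = 819: x ≡ 309 (mod 819).
Verify: 309 mod 9 = 3 ✓, 309 mod 7 = 1 ✓, 309 mod 13 = 10 ✓.

x ≡ 309 (mod 819).


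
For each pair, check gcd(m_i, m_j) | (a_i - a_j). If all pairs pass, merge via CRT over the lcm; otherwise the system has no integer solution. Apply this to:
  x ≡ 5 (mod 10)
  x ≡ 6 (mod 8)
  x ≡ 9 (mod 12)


Moduli 10, 8, 12 are not pairwise coprime, so CRT works modulo lcm(m_i) when all pairwise compatibility conditions hold.
Pairwise compatibility: gcd(m_i, m_j) must divide a_i - a_j for every pair.
Merge one congruence at a time:
  Start: x ≡ 5 (mod 10).
  Combine with x ≡ 6 (mod 8): gcd(10, 8) = 2, and 6 - 5 = 1 is NOT divisible by 2.
    ⇒ system is inconsistent (no integer solution).

No solution (the system is inconsistent).


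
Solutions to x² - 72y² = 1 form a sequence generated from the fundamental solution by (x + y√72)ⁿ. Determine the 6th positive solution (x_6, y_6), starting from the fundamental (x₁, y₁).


Step 1: Find the fundamental solution (x₁, y₁) of x² - 72y² = 1.
  Expand √72 as a continued fraction. a₀ = ⌊√72⌋ = 8; iterate m_{k+1} = d_k·a_k − m_k, d_{k+1} = (72 − m_{k+1}²)/d_k, a_{k+1} = ⌊(a₀ + m_{k+1})/d_{k+1}⌋ (starting m₀ = 0, d₀ = 1), with convergents p_k = a_k·p_{k-1} + p_{k-2}, q_k = a_k·q_{k-1} + q_{k-2} (p₋₁ = 1, q₋₁ = 0):
  k = 0: a₀ = 8; p₀/q₀ = 8/1; p₀² − 72·q₀² = 64 − 72 = -8.
  k = 1: m = 8, d = 8, a = ⌊(8 + 8)/8⌋ = 2; p/q = (2·8 + 1)/(2·1 + 0) = 17/2; p² − 72·q² = 289 − 288 = 1.
  The first convergent with p² − 72·q² = 1 gives the fundamental solution (x₁, y₁) = (17, 2).
Step 2: Apply the recurrence (x_{n+1}, y_{n+1}) = (x₁x_n + 72y₁y_n, x₁y_n + y₁x_n) repeatedly.
  From (x_1, y_1) = (17, 2): x_2 = 17·17 + 72·2·2 = 577; y_2 = 17·2 + 2·17 = 68.
  From (x_2, y_2) = (577, 68): x_3 = 17·577 + 72·2·68 = 19601; y_3 = 17·68 + 2·577 = 2310.
  From (x_3, y_3) = (19601, 2310): x_4 = 17·19601 + 72·2·2310 = 665857; y_4 = 17·2310 + 2·19601 = 78472.
  From (x_4, y_4) = (665857, 78472): x_5 = 17·665857 + 72·2·78472 = 22619537; y_5 = 17·78472 + 2·665857 = 2665738.
  From (x_5, y_5) = (22619537, 2665738): x_6 = 17·22619537 + 72·2·2665738 = 768398401; y_6 = 17·2665738 + 2·22619537 = 90556620.
Step 3: Verify x_6² - 72·y_6² = 590436102659356801 - 590436102659356800 = 1 (should be 1). ✓

(x_1, y_1) = (17, 2); (x_6, y_6) = (768398401, 90556620).


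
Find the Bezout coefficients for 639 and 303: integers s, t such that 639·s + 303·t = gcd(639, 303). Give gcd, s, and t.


Euclidean algorithm on (639, 303) — divide until remainder is 0:
  639 = 2 · 303 + 33
  303 = 9 · 33 + 6
  33 = 5 · 6 + 3
  6 = 2 · 3 + 0
gcd(639, 303) = 3.
Track Bezout coefficients alongside the remainders: start with r₀ = 639 = a·1 + b·0 (s = 1, t = 0) and r₁ = 303 = a·0 + b·1 (s = 0, t = 1); each new remainder r_{k+1} = r_{k-1} − q_k·r_k inherits s_{k+1} = s_{k-1} − q_k·s_k, t_{k+1} = t_{k-1} − q_k·t_k, so r_k = a·s_k + b·t_k at every step:
  q = 2: r = 33, s = 1 − 2·0 = 1, t = 0 − 2·1 = -2  (check: 639·1 + 303·(-2) = 33)
  q = 9: r = 6, s = 0 − 9·1 = -9, t = 1 − 9·(-2) = 19  (check: 639·(-9) + 303·19 = 6)
  q = 5: r = 3, s = 1 − 5·(-9) = 46, t = -2 − 5·19 = -97  (check: 639·46 + 303·(-97) = 3)
The row with r = 3 (the gcd) gives the Bezout coefficients s = 46, t = -97.
Result: 639 · (46) + 303 · (-97) = 3.

gcd(639, 303) = 3; s = 46, t = -97 (check: 639·46 + 303·(-97) = 3).


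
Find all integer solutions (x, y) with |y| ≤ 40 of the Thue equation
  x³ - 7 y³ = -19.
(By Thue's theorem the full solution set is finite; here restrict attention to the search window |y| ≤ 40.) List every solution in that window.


The equation is x³ - 7y³ = -19. For fixed y, x³ = 7·y³ − 19, so a solution requires the RHS to be a perfect cube.
Strategy: iterate y from -40 to 40, compute RHS = 7·y³ − 19, and check whether it is a (positive or negative) perfect cube.
Check small values of y:
  y = 0: RHS = -19 is not a perfect cube.
  y = 1: RHS = -12 is not a perfect cube.
  y = -1: RHS = -26 is not a perfect cube.
  y = 2: RHS = 37 is not a perfect cube.
  y = -2: RHS = -75 is not a perfect cube.
  y = 3: RHS = 170 is not a perfect cube.
  y = -3: RHS = -208 is not a perfect cube.
Continuing the search up to |y| = 40 finds no solutions either.
No (x, y) in the scanned range satisfies the equation.

No integer solutions with |y| ≤ 40.


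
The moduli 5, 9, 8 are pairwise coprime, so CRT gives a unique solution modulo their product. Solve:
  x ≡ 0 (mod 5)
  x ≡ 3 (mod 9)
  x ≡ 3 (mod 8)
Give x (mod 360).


Moduli 5, 9, 8 are pairwise coprime; by CRT there is a unique solution modulo M = 5 · 9 · 8 = 360.
Solve pairwise, accumulating the modulus:
  Start with x ≡ 0 (mod 5).
  Combine with x ≡ 3 (mod 9): since gcd(5, 9) = 1, we get a unique residue mod 45.
    Write x = 0 + 5·t and substitute into x ≡ 3 (mod 9): 5·t ≡ 3 − 0 = 3 (mod 9).
    The inverse of 5 mod 9 is 2 (since 5·2 = 10 = 1·9 + 1), so t ≡ 2·3 = 6 ≡ 6 (mod 9).
    Then x = 0 + 5·6 = 30, valid modulo lcm(5, 9) = 45: x ≡ 30 (mod 45).
  Combine with x ≡ 3 (mod 8): since gcd(45, 8) = 1, we get a unique residue mod 360.
    Write x = 30 + 45·t and substitute into x ≡ 3 (mod 8): 45·t ≡ 3 − 30 = -27 (mod 8).
    Reduce coefficients mod 8: 5·t ≡ 5 (mod 8).
    The inverse of 5 mod 8 is 5 (since 5·5 = 25 = 3·8 + 1), so t ≡ 5·5 = 25 ≡ 1 (mod 8).
    Then x = 30 + 45·1 = 75, valid modulo lcm(45, 8) = 360: x ≡ 75 (mod 360).
Verify: 75 mod 5 = 0 ✓, 75 mod 9 = 3 ✓, 75 mod 8 = 3 ✓.

x ≡ 75 (mod 360).


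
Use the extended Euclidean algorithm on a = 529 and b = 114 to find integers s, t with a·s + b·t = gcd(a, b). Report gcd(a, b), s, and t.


Euclidean algorithm on (529, 114) — divide until remainder is 0:
  529 = 4 · 114 + 73
  114 = 1 · 73 + 41
  73 = 1 · 41 + 32
  41 = 1 · 32 + 9
  32 = 3 · 9 + 5
  9 = 1 · 5 + 4
  5 = 1 · 4 + 1
  4 = 4 · 1 + 0
gcd(529, 114) = 1.
Track Bezout coefficients alongside the remainders: start with r₀ = 529 = a·1 + b·0 (s = 1, t = 0) and r₁ = 114 = a·0 + b·1 (s = 0, t = 1); each new remainder r_{k+1} = r_{k-1} − q_k·r_k inherits s_{k+1} = s_{k-1} − q_k·s_k, t_{k+1} = t_{k-1} − q_k·t_k, so r_k = a·s_k + b·t_k at every step:
  q = 4: r = 73, s = 1 − 4·0 = 1, t = 0 − 4·1 = -4  (check: 529·1 + 114·(-4) = 73)
  q = 1: r = 41, s = 0 − 1·1 = -1, t = 1 − 1·(-4) = 5  (check: 529·(-1) + 114·5 = 41)
  q = 1: r = 32, s = 1 − 1·(-1) = 2, t = -4 − 1·5 = -9  (check: 529·2 + 114·(-9) = 32)
  q = 1: r = 9, s = -1 − 1·2 = -3, t = 5 − 1·(-9) = 14  (check: 529·(-3) + 114·14 = 9)
  q = 3: r = 5, s = 2 − 3·(-3) = 11, t = -9 − 3·14 = -51  (check: 529·11 + 114·(-51) = 5)
  q = 1: r = 4, s = -3 − 1·11 = -14, t = 14 − 1·(-51) = 65  (check: 529·(-14) + 114·65 = 4)
  q = 1: r = 1, s = 11 − 1·(-14) = 25, t = -51 − 1·65 = -116  (check: 529·25 + 114·(-116) = 1)
The row with r = 1 (the gcd) gives the Bezout coefficients s = 25, t = -116.
Result: 529 · (25) + 114 · (-116) = 1.

gcd(529, 114) = 1; s = 25, t = -116 (check: 529·25 + 114·(-116) = 1).


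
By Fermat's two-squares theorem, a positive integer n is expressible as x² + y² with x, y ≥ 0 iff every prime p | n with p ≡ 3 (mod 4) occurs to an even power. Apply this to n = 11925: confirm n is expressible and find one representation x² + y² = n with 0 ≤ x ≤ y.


Step 1: Factor n = 11925 = 3^2 · 5^2 · 53.
Step 2: Check the mod-4 condition on each prime factor: 3 ≡ 3 (mod 4), exponent 2 (must be even); 5 ≡ 1 (mod 4), exponent 2; 53 ≡ 1 (mod 4), exponent 1.
All primes ≡ 3 (mod 4) appear to even exponent (or don't appear), so by the two-squares theorem n IS expressible as a sum of two squares.
Step 3: Build a representation. Group n = k² · m with k = 3 and m = 5 · 5 · 53 = 1325 (a product of primes ≡ 1 (mod 4)); a representation of m scales to one of n via (k·x)² + (k·y)² = k²(x² + y²). Each prime p ≡ 1 (mod 4) is itself a sum of two squares; find a² by testing p − a² for a perfect square:
  5: 5 − 1² = 4 = 2² ⇒ 5 = 1² + 2².
  53: 53 − 1² = 52, 53 − 2² = 49 = 7² ⇒ 53 = 2² + 7².
  Combine using the Brahmagupta–Fibonacci identity (a² + b²)(c² + d²) = (ac − bd)² + (ad + bc)² = (ac + bd)² + (ad − bc)²:
  5 · 5 = 25: from (1² + 2²)(1² + 2²), take (1·1 − 2·2, 1·2 + 2·1) = (1 − 4, 2 + 2) = (-3, 4); dropping signs (only squares matter) gives (3, 4); check 3² + 4² = 9 + 16 = 25 ✓.
  25 · 53 = 1325: from (3² + 4²)(2² + 7²), take (3·2 − 4·7, 3·7 + 4·2) = (6 − 28, 21 + 8) = (-22, 29); dropping signs (only squares matter) gives (22, 29); check 22² + 29² = 484 + 841 = 1325 ✓.
  Scale by k = 3: (3·22, 3·29) = (66, 87).
Step 4: Order so x ≤ y and verify: 66² + 87² = 4356 + 7569 = 11925 = n. ✓

n = 11925 = 66² + 87² (one valid representation with x ≤ y).


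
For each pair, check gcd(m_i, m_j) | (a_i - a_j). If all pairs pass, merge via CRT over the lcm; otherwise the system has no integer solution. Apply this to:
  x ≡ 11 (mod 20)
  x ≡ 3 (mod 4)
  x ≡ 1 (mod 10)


Moduli 20, 4, 10 are not pairwise coprime, so CRT works modulo lcm(m_i) when all pairwise compatibility conditions hold.
Pairwise compatibility: gcd(m_i, m_j) must divide a_i - a_j for every pair.
Merge one congruence at a time:
  Start: x ≡ 11 (mod 20).
  Combine with x ≡ 3 (mod 4): gcd(20, 4) = 4; 3 - 11 = -8, which IS divisible by 4, so compatible.
    Write x = 11 + 20·t and substitute into x ≡ 3 (mod 4): 20·t ≡ 3 − 11 = -8 (mod 4).
    Divide the congruence (and modulus) by g = 4: 5·t ≡ -2 (mod 1).
    Modulo 1 every t works; take t = 0.
    Then x = 11 + 20·0 = 11, valid modulo lcm(20, 4) = 20: x ≡ 11 (mod 20).
  Combine with x ≡ 1 (mod 10): gcd(20, 10) = 10; 1 - 11 = -10, which IS divisible by 10, so compatible.
    Write x = 11 + 20·t and substitute into x ≡ 1 (mod 10): 20·t ≡ 1 − 11 = -10 (mod 10).
    Divide the congruence (and modulus) by g = 10: 2·t ≡ -1 (mod 1).
    Modulo 1 every t works; take t = 0.
    Then x = 11 + 20·0 = 11, valid modulo lcm(20, 10) = 20: x ≡ 11 (mod 20).
Verify: 11 mod 20 = 11, 11 mod 4 = 3, 11 mod 10 = 1.

x ≡ 11 (mod 20).


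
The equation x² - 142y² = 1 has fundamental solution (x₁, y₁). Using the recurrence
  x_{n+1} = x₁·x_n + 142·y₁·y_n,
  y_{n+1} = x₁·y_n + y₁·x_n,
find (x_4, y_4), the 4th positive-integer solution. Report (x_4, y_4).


Step 1: Find the fundamental solution (x₁, y₁) of x² - 142y² = 1.
  Expand √142 as a continued fraction. a₀ = ⌊√142⌋ = 11; iterate m_{k+1} = d_k·a_k − m_k, d_{k+1} = (142 − m_{k+1}²)/d_k, a_{k+1} = ⌊(a₀ + m_{k+1})/d_{k+1}⌋ (starting m₀ = 0, d₀ = 1), with convergents p_k = a_k·p_{k-1} + p_{k-2}, q_k = a_k·q_{k-1} + q_{k-2} (p₋₁ = 1, q₋₁ = 0):
  k = 0: a₀ = 11; p₀/q₀ = 11/1; p₀² − 142·q₀² = 121 − 142 = -21.
  k = 1: m = 11, d = 21, a = ⌊(11 + 11)/21⌋ = 1; p/q = (1·11 + 1)/(1·1 + 0) = 12/1; p² − 142·q² = 144 − 142 = 2.
  k = 2: m = 10, d = 2, a = ⌊(11 + 10)/2⌋ = 10; p/q = (10·12 + 11)/(10·1 + 1) = 131/11; p² − 142·q² = 17161 − 17182 = -21.
  k = 3: m = 10, d = 21, a = ⌊(11 + 10)/21⌋ = 1; p/q = (1·131 + 12)/(1·11 + 1) = 143/12; p² − 142·q² = 20449 − 20448 = 1.
  The first convergent with p² − 142·q² = 1 gives the fundamental solution (x₁, y₁) = (143, 12).
Step 2: Apply the recurrence (x_{n+1}, y_{n+1}) = (x₁x_n + 142y₁y_n, x₁y_n + y₁x_n) repeatedly.
  From (x_1, y_1) = (143, 12): x_2 = 143·143 + 142·12·12 = 40897; y_2 = 143·12 + 12·143 = 3432.
  From (x_2, y_2) = (40897, 3432): x_3 = 143·40897 + 142·12·3432 = 11696399; y_3 = 143·3432 + 12·40897 = 981540.
  From (x_3, y_3) = (11696399, 981540): x_4 = 143·11696399 + 142·12·981540 = 3345129217; y_4 = 143·981540 + 12·11696399 = 280717008.
Step 3: Verify x_4² - 142·y_4² = 11189889478427033089 - 11189889478427033088 = 1 (should be 1). ✓

(x_1, y_1) = (143, 12); (x_4, y_4) = (3345129217, 280717008).


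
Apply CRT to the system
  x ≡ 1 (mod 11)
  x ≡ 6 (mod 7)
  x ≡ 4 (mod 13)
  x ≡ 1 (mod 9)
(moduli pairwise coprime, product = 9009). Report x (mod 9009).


Product of moduli M = 11 · 7 · 13 · 9 = 9009.
Merge one congruence at a time:
  Start: x ≡ 1 (mod 11).
  Combine with x ≡ 6 (mod 7); new modulus lcm = 77.
    Write x = 1 + 11·t and substitute into x ≡ 6 (mod 7): 11·t ≡ 6 − 1 = 5 (mod 7).
    Reduce coefficients mod 7: 4·t ≡ 5 (mod 7).
    The inverse of 4 mod 7 is 2 (since 4·2 = 8 = 1·7 + 1), so t ≡ 2·5 = 10 ≡ 3 (mod 7).
    Then x = 1 + 11·3 = 34, valid modulo lcm(11, 7) = 77: x ≡ 34 (mod 77).
  Combine with x ≡ 4 (mod 13); new modulus lcm = 1001.
    Write x = 34 + 77·t and substitute into x ≡ 4 (mod 13): 77·t ≡ 4 − 34 = -30 (mod 13).
    Reduce coefficients mod 13: 12·t ≡ 9 (mod 13).
    The inverse of 12 mod 13 is 12 (since 12·12 = 144 = 11·13 + 1), so t ≡ 12·9 = 108 ≡ 4 (mod 13).
    Then x = 34 + 77·4 = 342, valid modulo lcm(77, 13) = 1001: x ≡ 342 (mod 1001).
  Combine with x ≡ 1 (mod 9); new modulus lcm = 9009.
    Write x = 342 + 1001·t and substitute into x ≡ 1 (mod 9): 1001·t ≡ 1 − 342 = -341 (mod 9).
    Reduce coefficients mod 9: 2·t ≡ 1 (mod 9).
    The inverse of 2 mod 9 is 5 (since 2·5 = 10 = 1·9 + 1), so t ≡ 5·1 = 5 ≡ 5 (mod 9).
    Then x = 342 + 1001·5 = 5347, valid modulo lcm(1001, 9) = 9009: x ≡ 5347 (mod 9009).
Verify against each original: 5347 mod 11 = 1, 5347 mod 7 = 6, 5347 mod 13 = 4, 5347 mod 9 = 1.

x ≡ 5347 (mod 9009).


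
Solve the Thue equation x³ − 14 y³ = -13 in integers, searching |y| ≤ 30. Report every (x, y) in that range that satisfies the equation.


The equation is x³ - 14y³ = -13. For fixed y, x³ = 14·y³ − 13, so a solution requires the RHS to be a perfect cube.
Strategy: iterate y from -30 to 30, compute RHS = 14·y³ − 13, and check whether it is a (positive or negative) perfect cube.
Check small values of y:
  y = 0: RHS = -13 is not a perfect cube.
  y = 1: RHS = 1 = (1)³ ⇒ x = 1 works.
  y = -1: RHS = -27 = (-3)³ ⇒ x = -3 works.
  y = 2: RHS = 99 is not a perfect cube.
  y = -2: RHS = -125 = (-5)³ ⇒ x = -5 works.
  y = 3: RHS = 365 is not a perfect cube.
  y = -3: RHS = -391 is not a perfect cube.
Continuing the search up to |y| = 30 finds no further solutions beyond those listed.
Collected solutions: (1, 1), (-3, -1), (-5, -2).

Solutions (with |y| ≤ 30): (1, 1), (-3, -1), (-5, -2).


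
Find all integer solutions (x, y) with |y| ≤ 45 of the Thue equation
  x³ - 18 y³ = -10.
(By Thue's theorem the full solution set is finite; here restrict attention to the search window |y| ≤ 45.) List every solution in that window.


The equation is x³ - 18y³ = -10. For fixed y, x³ = 18·y³ − 10, so a solution requires the RHS to be a perfect cube.
Strategy: iterate y from -45 to 45, compute RHS = 18·y³ − 10, and check whether it is a (positive or negative) perfect cube.
Check small values of y:
  y = 0: RHS = -10 is not a perfect cube.
  y = 1: RHS = 8 = (2)³ ⇒ x = 2 works.
  y = -1: RHS = -28 is not a perfect cube.
  y = 2: RHS = 134 is not a perfect cube.
  y = -2: RHS = -154 is not a perfect cube.
  y = 3: RHS = 476 is not a perfect cube.
  y = -3: RHS = -496 is not a perfect cube.
Continuing the search up to |y| = 45 finds no further solutions beyond those listed.
Collected solutions: (2, 1).

Solutions (with |y| ≤ 45): (2, 1).


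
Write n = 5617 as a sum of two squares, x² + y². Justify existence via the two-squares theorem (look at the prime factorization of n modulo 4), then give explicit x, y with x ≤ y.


Step 1: Factor n = 5617 = 41 · 137.
Step 2: Check the mod-4 condition on each prime factor: 41 ≡ 1 (mod 4), exponent 1; 137 ≡ 1 (mod 4), exponent 1.
All primes ≡ 3 (mod 4) appear to even exponent (or don't appear), so by the two-squares theorem n IS expressible as a sum of two squares.
Step 3: Build a representation. Here n = 41 · 137 is a product of primes ≡ 1 (mod 4). Each prime p ≡ 1 (mod 4) is itself a sum of two squares; find a² by testing p − a² for a perfect square:
  41: 41 − 1² = 40, 41 − 2² = 37, 41 − 3² = 32, 41 − 4² = 25 = 5² ⇒ 41 = 4² + 5².
  137: 137 − 1² = 136, 137 − 2² = 133, 137 − 3² = 128, 137 − 4² = 121 = 11² ⇒ 137 = 4² + 11².
  Combine using the Brahmagupta–Fibonacci identity (a² + b²)(c² + d²) = (ac − bd)² + (ad + bc)² = (ac + bd)² + (ad − bc)²:
  41 · 137 = 5617: from (4² + 5²)(4² + 11²), take (4·4 − 5·11, 4·11 + 5·4) = (16 − 55, 44 + 20) = (-39, 64); dropping signs (only squares matter) gives (39, 64); check 39² + 64² = 1521 + 4096 = 5617 ✓.
Step 4: Order so x ≤ y and verify: 39² + 64² = 1521 + 4096 = 5617 = n. ✓

n = 5617 = 39² + 64² (one valid representation with x ≤ y).


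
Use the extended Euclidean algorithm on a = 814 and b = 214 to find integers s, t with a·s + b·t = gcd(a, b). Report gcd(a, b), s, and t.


Euclidean algorithm on (814, 214) — divide until remainder is 0:
  814 = 3 · 214 + 172
  214 = 1 · 172 + 42
  172 = 4 · 42 + 4
  42 = 10 · 4 + 2
  4 = 2 · 2 + 0
gcd(814, 214) = 2.
Track Bezout coefficients alongside the remainders: start with r₀ = 814 = a·1 + b·0 (s = 1, t = 0) and r₁ = 214 = a·0 + b·1 (s = 0, t = 1); each new remainder r_{k+1} = r_{k-1} − q_k·r_k inherits s_{k+1} = s_{k-1} − q_k·s_k, t_{k+1} = t_{k-1} − q_k·t_k, so r_k = a·s_k + b·t_k at every step:
  q = 3: r = 172, s = 1 − 3·0 = 1, t = 0 − 3·1 = -3  (check: 814·1 + 214·(-3) = 172)
  q = 1: r = 42, s = 0 − 1·1 = -1, t = 1 − 1·(-3) = 4  (check: 814·(-1) + 214·4 = 42)
  q = 4: r = 4, s = 1 − 4·(-1) = 5, t = -3 − 4·4 = -19  (check: 814·5 + 214·(-19) = 4)
  q = 10: r = 2, s = -1 − 10·5 = -51, t = 4 − 10·(-19) = 194  (check: 814·(-51) + 214·194 = 2)
The row with r = 2 (the gcd) gives the Bezout coefficients s = -51, t = 194.
Result: 814 · (-51) + 214 · (194) = 2.

gcd(814, 214) = 2; s = -51, t = 194 (check: 814·(-51) + 214·194 = 2).


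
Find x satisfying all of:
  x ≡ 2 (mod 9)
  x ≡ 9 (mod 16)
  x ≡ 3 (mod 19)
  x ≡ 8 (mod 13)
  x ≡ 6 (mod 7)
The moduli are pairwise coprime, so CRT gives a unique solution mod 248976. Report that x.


Product of moduli M = 9 · 16 · 19 · 13 · 7 = 248976.
Merge one congruence at a time:
  Start: x ≡ 2 (mod 9).
  Combine with x ≡ 9 (mod 16); new modulus lcm = 144.
    Write x = 2 + 9·t and substitute into x ≡ 9 (mod 16): 9·t ≡ 9 − 2 = 7 (mod 16).
    The inverse of 9 mod 16 is 9 (since 9·9 = 81 = 5·16 + 1), so t ≡ 9·7 = 63 ≡ 15 (mod 16).
    Then x = 2 + 9·15 = 137, valid modulo lcm(9, 16) = 144: x ≡ 137 (mod 144).
  Combine with x ≡ 3 (mod 19); new modulus lcm = 2736.
    Write x = 137 + 144·t and substitute into x ≡ 3 (mod 19): 144·t ≡ 3 − 137 = -134 (mod 19).
    Reduce coefficients mod 19: 11·t ≡ 18 (mod 19).
    The inverse of 11 mod 19 is 7 (since 11·7 = 77 = 4·19 + 1), so t ≡ 7·18 = 126 ≡ 12 (mod 19).
    Then x = 137 + 144·12 = 1865, valid modulo lcm(144, 19) = 2736: x ≡ 1865 (mod 2736).
  Combine with x ≡ 8 (mod 13); new modulus lcm = 35568.
    Write x = 1865 + 2736·t and substitute into x ≡ 8 (mod 13): 2736·t ≡ 8 − 1865 = -1857 (mod 13).
    Reduce coefficients mod 13: 6·t ≡ 2 (mod 13).
    The inverse of 6 mod 13 is 11 (since 6·11 = 66 = 5·13 + 1), so t ≡ 11·2 = 22 ≡ 9 (mod 13).
    Then x = 1865 + 2736·9 = 26489, valid modulo lcm(2736, 13) = 35568: x ≡ 26489 (mod 35568).
  Combine with x ≡ 6 (mod 7); new modulus lcm = 248976.
    Write x = 26489 + 35568·t and substitute into x ≡ 6 (mod 7): 35568·t ≡ 6 − 26489 = -26483 (mod 7).
    Reduce coefficients mod 7: 1·t ≡ 5 (mod 7).
    So t ≡ 5 (mod 7).
    Then x = 26489 + 35568·5 = 204329, valid modulo lcm(35568, 7) = 248976: x ≡ 204329 (mod 248976).
Verify against each original: 204329 mod 9 = 2, 204329 mod 16 = 9, 204329 mod 19 = 3, 204329 mod 13 = 8, 204329 mod 7 = 6.

x ≡ 204329 (mod 248976).
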